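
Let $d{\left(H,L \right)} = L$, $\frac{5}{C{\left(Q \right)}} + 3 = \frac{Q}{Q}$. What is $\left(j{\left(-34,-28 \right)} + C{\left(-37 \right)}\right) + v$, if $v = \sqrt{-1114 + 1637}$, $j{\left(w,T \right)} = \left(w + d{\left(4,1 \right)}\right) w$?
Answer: $\frac{2239}{2} + \sqrt{523} \approx 1142.4$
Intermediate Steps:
$C{\left(Q \right)} = - \frac{5}{2}$ ($C{\left(Q \right)} = \frac{5}{-3 + \frac{Q}{Q}} = \frac{5}{-3 + 1} = \frac{5}{-2} = 5 \left(- \frac{1}{2}\right) = - \frac{5}{2}$)
$j{\left(w,T \right)} = w \left(1 + w\right)$ ($j{\left(w,T \right)} = \left(w + 1\right) w = \left(1 + w\right) w = w \left(1 + w\right)$)
$v = \sqrt{523} \approx 22.869$
$\left(j{\left(-34,-28 \right)} + C{\left(-37 \right)}\right) + v = \left(- 34 \left(1 - 34\right) - \frac{5}{2}\right) + \sqrt{523} = \left(\left(-34\right) \left(-33\right) - \frac{5}{2}\right) + \sqrt{523} = \left(1122 - \frac{5}{2}\right) + \sqrt{523} = \frac{2239}{2} + \sqrt{523}$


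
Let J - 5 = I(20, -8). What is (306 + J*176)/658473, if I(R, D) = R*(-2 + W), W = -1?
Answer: -9374/658473 ≈ -0.014236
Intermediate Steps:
I(R, D) = -3*R (I(R, D) = R*(-2 - 1) = R*(-3) = -3*R)
J = -55 (J = 5 - 3*20 = 5 - 60 = -55)
(306 + J*176)/658473 = (306 - 55*176)/658473 = (306 - 9680)*(1/658473) = -9374*1/658473 = -9374/658473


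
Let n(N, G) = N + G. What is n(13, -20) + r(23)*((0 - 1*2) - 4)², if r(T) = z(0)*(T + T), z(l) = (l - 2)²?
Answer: 6617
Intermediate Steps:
z(l) = (-2 + l)²
n(N, G) = G + N
r(T) = 8*T (r(T) = (-2 + 0)²*(T + T) = (-2)²*(2*T) = 4*(2*T) = 8*T)
n(13, -20) + r(23)*((0 - 1*2) - 4)² = (-20 + 13) + (8*23)*((0 - 1*2) - 4)² = -7 + 184*((0 - 2) - 4)² = -7 + 184*(-2 - 4)² = -7 + 184*(-6)² = -7 + 184*36 = -7 + 6624 = 6617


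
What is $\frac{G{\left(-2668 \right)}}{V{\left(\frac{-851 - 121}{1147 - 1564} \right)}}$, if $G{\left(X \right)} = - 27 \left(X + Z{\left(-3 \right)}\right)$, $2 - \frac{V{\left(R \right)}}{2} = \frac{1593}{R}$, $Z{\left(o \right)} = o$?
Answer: $- \frac{432702}{8177} \approx -52.917$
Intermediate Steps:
$V{\left(R \right)} = 4 - \frac{3186}{R}$ ($V{\left(R \right)} = 4 - 2 \frac{1593}{R} = 4 - \frac{3186}{R}$)
$G{\left(X \right)} = 81 - 27 X$ ($G{\left(X \right)} = - 27 \left(X - 3\right) = - 27 \left(-3 + X\right) = 81 - 27 X$)
$\frac{G{\left(-2668 \right)}}{V{\left(\frac{-851 - 121}{1147 - 1564} \right)}} = \frac{81 - -72036}{4 - \frac{3186}{\left(-851 - 121\right) \frac{1}{1147 - 1564}}} = \frac{81 + 72036}{4 - \frac{3186}{\left(-972\right) \frac{1}{-417}}} = \frac{72117}{4 - \frac{3186}{\left(-972\right) \left(- \frac{1}{417}\right)}} = \frac{72117}{4 - \frac{3186}{\frac{324}{139}}} = \frac{72117}{4 - \frac{8201}{6}} = \frac{72117}{- \frac{8177}{6}} = 72117 \left(- \frac{6}{8177}\right) = - \frac{432702}{8177}$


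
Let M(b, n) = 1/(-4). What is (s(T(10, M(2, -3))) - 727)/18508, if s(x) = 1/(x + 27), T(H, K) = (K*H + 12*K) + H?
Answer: -45799/1166004 ≈ -0.039279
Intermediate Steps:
M(b, n) = -1/4 (M(b, n) = 1*(-1/4) = -1/4)
T(H, K) = H + 12*K + H*K (T(H, K) = (H*K + 12*K) + H = (12*K + H*K) + H = H + 12*K + H*K)
s(x) = 1/(27 + x)
(s(T(10, M(2, -3))) - 727)/18508 = (1/(27 + (10 + 12*(-1/4) + 10*(-1/4))) - 727)/18508 = (1/(27 + (10 - 3 - 5/2)) - 727)*(1/18508) = (1/(27 + 9/2) - 727)*(1/18508) = (1/(63/2) - 727)*(1/18508) = (2/63 - 727)*(1/18508) = -45799/63*1/18508 = -45799/1166004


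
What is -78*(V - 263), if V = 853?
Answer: -46020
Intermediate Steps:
-78*(V - 263) = -78*(853 - 263) = -78*590 = -46020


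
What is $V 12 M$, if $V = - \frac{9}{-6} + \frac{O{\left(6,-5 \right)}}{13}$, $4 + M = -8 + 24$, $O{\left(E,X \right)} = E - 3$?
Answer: $\frac{3240}{13} \approx 249.23$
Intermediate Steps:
$O{\left(E,X \right)} = -3 + E$
$M = 12$ ($M = -4 + \left(-8 + 24\right) = -4 + 16 = 12$)
$V = \frac{45}{26}$ ($V = - \frac{9}{-6} + \frac{-3 + 6}{13} = \left(-9\right) \left(- \frac{1}{6}\right) + 3 \cdot \frac{1}{13} = \frac{3}{2} + \frac{3}{13} = \frac{45}{26} \approx 1.7308$)
$V 12 M = \frac{45}{26} \cdot 12 \cdot 12 = \frac{270}{13} \cdot 12 = \frac{3240}{13}$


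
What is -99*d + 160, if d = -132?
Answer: 13228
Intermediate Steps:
-99*d + 160 = -99*(-132) + 160 = 13068 + 160 = 13228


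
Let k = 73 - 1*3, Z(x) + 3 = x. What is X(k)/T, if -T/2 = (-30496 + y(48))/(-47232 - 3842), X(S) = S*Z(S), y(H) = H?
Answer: -59884265/15224 ≈ -3933.5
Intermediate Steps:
Z(x) = -3 + x
k = 70 (k = 73 - 3 = 70)
X(S) = S*(-3 + S)
T = -30448/25537 (T = -2*(-30496 + 48)/(-47232 - 3842) = -(-60896)/(-51074) = -(-60896)*(-1)/51074 = -2*15224/25537 = -30448/25537 ≈ -1.1923)
X(k)/T = (70*(-3 + 70))/(-30448/25537) = (70*67)*(-25537/30448) = 4690*(-25537/30448) = -59884265/15224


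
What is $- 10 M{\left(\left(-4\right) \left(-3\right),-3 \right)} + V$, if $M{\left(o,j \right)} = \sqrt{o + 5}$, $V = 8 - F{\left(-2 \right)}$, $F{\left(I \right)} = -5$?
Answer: $13 - 10 \sqrt{17} \approx -28.231$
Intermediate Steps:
$V = 13$ ($V = 8 - -5 = 8 + 5 = 13$)
$M{\left(o,j \right)} = \sqrt{5 + o}$
$- 10 M{\left(\left(-4\right) \left(-3\right),-3 \right)} + V = - 10 \sqrt{5 - -12} + 13 = - 10 \sqrt{5 + 12} + 13 = - 10 \sqrt{17} + 13 = 13 - 10 \sqrt{17}$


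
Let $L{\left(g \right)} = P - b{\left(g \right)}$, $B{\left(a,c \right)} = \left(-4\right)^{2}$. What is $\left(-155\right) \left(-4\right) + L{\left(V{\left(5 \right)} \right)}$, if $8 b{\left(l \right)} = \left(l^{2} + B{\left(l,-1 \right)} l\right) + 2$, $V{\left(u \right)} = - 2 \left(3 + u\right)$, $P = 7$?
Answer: $\frac{2507}{4} \approx 626.75$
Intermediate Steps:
$V{\left(u \right)} = -6 - 2 u$
$B{\left(a,c \right)} = 16$
$b{\left(l \right)} = \frac{1}{4} + 2 l + \frac{l^{2}}{8}$ ($b{\left(l \right)} = \frac{\left(l^{2} + 16 l\right) + 2}{8} = \frac{2 + l^{2} + 16 l}{8} = \frac{1}{4} + 2 l + \frac{l^{2}}{8}$)
$L{\left(g \right)} = \frac{27}{4} - 2 g - \frac{g^{2}}{8}$ ($L{\left(g \right)} = 7 - \left(\frac{1}{4} + 2 g + \frac{g^{2}}{8}\right) = \frac{27}{4} - 2 g - \frac{g^{2}}{8}$)
$\left(-155\right) \left(-4\right) + L{\left(V{\left(5 \right)} \right)} = \left(-155\right) \left(-4\right) - \left(- \frac{27}{4} + 2 \left(-6 - 10\right) + \frac{\left(-6 - 10\right)^{2}}{8}\right) = 620 - \left(- \frac{27}{4} + 2 \left(-6 - 10\right) + \frac{\left(-6 - 10\right)^{2}}{8}\right) = 620 - \left(- \frac{155}{4} + 32\right) = 620 + \left(\frac{27}{4} + 32 - 32\right) = 620 + \frac{27}{4} = \frac{2507}{4}$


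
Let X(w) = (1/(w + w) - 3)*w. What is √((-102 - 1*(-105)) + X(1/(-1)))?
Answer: √26/2 ≈ 2.5495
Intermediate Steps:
X(w) = w*(-3 + 1/(2*w)) (X(w) = (1/(2*w) - 3)*w = (-3 + 1/(2*w))*w = w*(-3 + 1/(2*w)))
√((-102 - 1*(-105)) + X(1/(-1))) = √((-102 - 1*(-105)) + (½ - 3/(-1))) = √((-102 + 105) + (½ - 3*(-1))) = √(3 + (½ + 3)) = √(3 + 7/2) = √(13/2) = √26/2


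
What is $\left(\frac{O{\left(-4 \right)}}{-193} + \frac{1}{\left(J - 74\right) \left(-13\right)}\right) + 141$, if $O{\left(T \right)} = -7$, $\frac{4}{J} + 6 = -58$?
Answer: $\frac{419327188}{2973165} \approx 141.04$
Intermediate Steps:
$J = - \frac{1}{16}$ ($J = \frac{4}{-6 - 58} = \frac{4}{-64} = 4 \left(- \frac{1}{64}\right) = - \frac{1}{16} \approx -0.0625$)
$\left(\frac{O{\left(-4 \right)}}{-193} + \frac{1}{\left(J - 74\right) \left(-13\right)}\right) + 141 = \left(- \frac{7}{-193} + \frac{1}{\left(- \frac{1}{16} - 74\right) \left(-13\right)}\right) + 141 = \left(\left(-7\right) \left(- \frac{1}{193}\right) + \frac{1}{- \frac{1185}{16}} \left(- \frac{1}{13}\right)\right) + 141 = \left(\frac{7}{193} - - \frac{16}{15405}\right) + 141 = \left(\frac{7}{193} + \frac{16}{15405}\right) + 141 = \frac{110923}{2973165} + 141 = \frac{419327188}{2973165}$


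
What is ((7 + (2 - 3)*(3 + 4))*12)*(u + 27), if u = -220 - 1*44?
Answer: 0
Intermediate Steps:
u = -264 (u = -220 - 44 = -264)
((7 + (2 - 3)*(3 + 4))*12)*(u + 27) = ((7 + (2 - 3)*(3 + 4))*12)*(-264 + 27) = ((7 - 1*7)*12)*(-237) = ((7 - 7)*12)*(-237) = (0*12)*(-237) = 0*(-237) = 0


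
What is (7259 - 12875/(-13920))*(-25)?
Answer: -505290775/2784 ≈ -1.8150e+5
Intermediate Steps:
(7259 - 12875/(-13920))*(-25) = (7259 - 12875*(-1)/13920)*(-25) = (7259 - 1*(-2575/2784))*(-25) = (7259 + 2575/2784)*(-25) = (20211631/2784)*(-25) = -505290775/2784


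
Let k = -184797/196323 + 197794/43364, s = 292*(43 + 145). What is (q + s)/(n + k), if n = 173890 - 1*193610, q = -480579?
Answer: 603998101923446/27975409217581 ≈ 21.590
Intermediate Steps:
s = 54896 (s = 292*188 = 54896)
k = 5136329059/1418891762 (k = -184797*1/196323 + 197794*(1/43364) = -61599/65441 + 98897/21682 = 5136329059/1418891762 ≈ 3.6200)
n = -19720 (n = 173890 - 193610 = -19720)
(q + s)/(n + k) = (-480579 + 54896)/(-19720 + 5136329059/1418891762) = -425683/(-27975409217581/1418891762) = -425683*(-1418891762/27975409217581) = 603998101923446/27975409217581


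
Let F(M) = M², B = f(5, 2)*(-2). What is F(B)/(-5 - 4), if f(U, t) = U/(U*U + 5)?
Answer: -1/81 ≈ -0.012346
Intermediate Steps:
f(U, t) = U/(5 + U²) (f(U, t) = U/(U² + 5) = U/(5 + U²))
B = -⅓ (B = (5/(5 + 5²))*(-2) = (5/(5 + 25))*(-2) = (5/30)*(-2) = (5*(1/30))*(-2) = (⅙)*(-2) = -⅓ ≈ -0.33333)
F(B)/(-5 - 4) = (-⅓)²/(-5 - 4) = (⅑)/(-9) = -⅑*⅑ = -1/81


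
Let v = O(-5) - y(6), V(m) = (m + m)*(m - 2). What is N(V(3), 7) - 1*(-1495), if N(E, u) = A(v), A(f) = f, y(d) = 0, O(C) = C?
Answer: 1490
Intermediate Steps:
V(m) = 2*m*(-2 + m) (V(m) = (2*m)*(-2 + m) = 2*m*(-2 + m))
v = -5 (v = -5 - 1*0 = -5 + 0 = -5)
N(E, u) = -5
N(V(3), 7) - 1*(-1495) = -5 - 1*(-1495) = -5 + 1495 = 1490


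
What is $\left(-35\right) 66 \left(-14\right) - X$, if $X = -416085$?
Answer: $448425$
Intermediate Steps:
$\left(-35\right) 66 \left(-14\right) - X = \left(-35\right) 66 \left(-14\right) - -416085 = \left(-2310\right) \left(-14\right) + 416085 = 32340 + 416085 = 448425$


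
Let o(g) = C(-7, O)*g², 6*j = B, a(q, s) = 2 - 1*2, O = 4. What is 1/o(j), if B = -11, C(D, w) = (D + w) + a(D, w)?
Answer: -12/121 ≈ -0.099174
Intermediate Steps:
a(q, s) = 0 (a(q, s) = 2 - 2 = 0)
C(D, w) = D + w (C(D, w) = (D + w) + 0 = D + w)
j = -11/6 (j = (⅙)*(-11) = -11/6 ≈ -1.8333)
o(g) = -3*g² (o(g) = (-7 + 4)*g² = -3*g²)
1/o(j) = 1/(-3*(-11/6)²) = 1/(-3*121/36) = 1/(-121/12) = -12/121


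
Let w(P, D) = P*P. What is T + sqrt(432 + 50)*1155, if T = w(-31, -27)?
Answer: 961 + 1155*sqrt(482) ≈ 26318.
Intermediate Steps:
w(P, D) = P**2
T = 961 (T = (-31)**2 = 961)
T + sqrt(432 + 50)*1155 = 961 + sqrt(432 + 50)*1155 = 961 + sqrt(482)*1155 = 961 + 1155*sqrt(482)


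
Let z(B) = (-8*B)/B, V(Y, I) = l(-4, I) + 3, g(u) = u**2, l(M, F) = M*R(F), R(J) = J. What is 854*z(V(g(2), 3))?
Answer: -6832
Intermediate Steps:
l(M, F) = F*M (l(M, F) = M*F = F*M)
V(Y, I) = 3 - 4*I (V(Y, I) = I*(-4) + 3 = -4*I + 3 = 3 - 4*I)
z(B) = -8
854*z(V(g(2), 3)) = 854*(-8) = -6832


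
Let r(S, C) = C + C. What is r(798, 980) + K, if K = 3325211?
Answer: 3327171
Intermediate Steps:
r(S, C) = 2*C
r(798, 980) + K = 2*980 + 3325211 = 1960 + 3325211 = 3327171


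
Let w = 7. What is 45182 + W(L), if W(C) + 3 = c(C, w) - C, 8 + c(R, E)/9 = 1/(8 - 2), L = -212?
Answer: 90641/2 ≈ 45321.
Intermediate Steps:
c(R, E) = -141/2 (c(R, E) = -72 + 9/(8 - 2) = -72 + 9/6 = -72 + 9*(⅙) = -72 + 3/2 = -141/2)
W(C) = -147/2 - C (W(C) = -3 + (-141/2 - C) = -147/2 - C)
45182 + W(L) = 45182 + (-147/2 - 1*(-212)) = 45182 + (-147/2 + 212) = 45182 + 277/2 = 90641/2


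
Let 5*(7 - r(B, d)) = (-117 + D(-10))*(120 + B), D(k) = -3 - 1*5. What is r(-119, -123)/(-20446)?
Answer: -16/10223 ≈ -0.0015651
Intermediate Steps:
D(k) = -8 (D(k) = -3 - 5 = -8)
r(B, d) = 3007 + 25*B (r(B, d) = 7 - (-117 - 8)*(120 + B)/5 = 7 - (-25)*(120 + B) = 7 - (-15000 - 125*B)/5 = 7 + (3000 + 25*B) = 3007 + 25*B)
r(-119, -123)/(-20446) = (3007 + 25*(-119))/(-20446) = (3007 - 2975)*(-1/20446) = 32*(-1/20446) = -16/10223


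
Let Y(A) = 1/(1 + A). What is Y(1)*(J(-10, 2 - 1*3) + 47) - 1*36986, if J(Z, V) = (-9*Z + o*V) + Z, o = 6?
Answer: -73851/2 ≈ -36926.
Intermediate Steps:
J(Z, V) = -8*Z + 6*V (J(Z, V) = (-9*Z + 6*V) + Z = -8*Z + 6*V)
Y(1)*(J(-10, 2 - 1*3) + 47) - 1*36986 = ((-8*(-10) + 6*(2 - 1*3)) + 47)/(1 + 1) - 1*36986 = ((80 + 6*(2 - 3)) + 47)/2 - 36986 = ((80 + 6*(-1)) + 47)/2 - 36986 = ((80 - 6) + 47)/2 - 36986 = (74 + 47)/2 - 36986 = (½)*121 - 36986 = 121/2 - 36986 = -73851/2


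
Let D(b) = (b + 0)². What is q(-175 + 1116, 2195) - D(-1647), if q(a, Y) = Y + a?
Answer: -2709473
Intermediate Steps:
D(b) = b²
q(-175 + 1116, 2195) - D(-1647) = (2195 + (-175 + 1116)) - 1*(-1647)² = (2195 + 941) - 1*2712609 = 3136 - 2712609 = -2709473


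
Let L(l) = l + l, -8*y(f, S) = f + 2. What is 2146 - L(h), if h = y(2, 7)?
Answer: 2147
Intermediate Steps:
y(f, S) = -1/4 - f/8 (y(f, S) = -(f + 2)/8 = -(2 + f)/8 = -1/4 - f/8)
h = -1/2 (h = -1/4 - 1/8*2 = -1/4 - 1/4 = -1/2 ≈ -0.50000)
L(l) = 2*l
2146 - L(h) = 2146 - 2*(-1)/2 = 2146 - 1*(-1) = 2146 + 1 = 2147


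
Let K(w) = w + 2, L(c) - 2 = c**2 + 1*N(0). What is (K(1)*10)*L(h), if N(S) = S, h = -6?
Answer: 1140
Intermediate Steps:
L(c) = 2 + c**2 (L(c) = 2 + (c**2 + 1*0) = 2 + (c**2 + 0) = 2 + c**2)
K(w) = 2 + w
(K(1)*10)*L(h) = ((2 + 1)*10)*(2 + (-6)**2) = (3*10)*(2 + 36) = 30*38 = 1140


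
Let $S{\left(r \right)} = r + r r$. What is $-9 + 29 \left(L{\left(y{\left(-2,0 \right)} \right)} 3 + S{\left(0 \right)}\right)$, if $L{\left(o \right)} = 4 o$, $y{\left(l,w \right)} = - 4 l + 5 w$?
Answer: $2775$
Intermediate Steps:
$S{\left(r \right)} = r + r^{2}$
$-9 + 29 \left(L{\left(y{\left(-2,0 \right)} \right)} 3 + S{\left(0 \right)}\right) = -9 + 29 \left(4 \left(\left(-4\right) \left(-2\right) + 5 \cdot 0\right) 3 + 0 \left(1 + 0\right)\right) = -9 + 29 \left(4 \left(8 + 0\right) 3 + 0 \cdot 1\right) = -9 + 29 \left(4 \cdot 8 \cdot 3 + 0\right) = -9 + 29 \left(32 \cdot 3 + 0\right) = -9 + 29 \left(96 + 0\right) = -9 + 29 \cdot 96 = -9 + 2784 = 2775$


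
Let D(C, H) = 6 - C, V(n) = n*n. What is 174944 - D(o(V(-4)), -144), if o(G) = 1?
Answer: 174939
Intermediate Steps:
V(n) = n²
174944 - D(o(V(-4)), -144) = 174944 - (6 - 1*1) = 174944 - (6 - 1) = 174944 - 1*5 = 174944 - 5 = 174939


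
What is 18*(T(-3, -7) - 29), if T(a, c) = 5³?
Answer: 1728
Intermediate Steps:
T(a, c) = 125
18*(T(-3, -7) - 29) = 18*(125 - 29) = 18*96 = 1728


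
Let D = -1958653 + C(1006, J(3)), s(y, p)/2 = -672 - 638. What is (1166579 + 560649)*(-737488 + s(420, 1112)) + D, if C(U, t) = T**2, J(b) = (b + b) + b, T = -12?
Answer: -1278337219133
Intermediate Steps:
s(y, p) = -2620 (s(y, p) = 2*(-672 - 638) = 2*(-1310) = -2620)
J(b) = 3*b (J(b) = 2*b + b = 3*b)
C(U, t) = 144 (C(U, t) = (-12)**2 = 144)
D = -1958509 (D = -1958653 + 144 = -1958509)
(1166579 + 560649)*(-737488 + s(420, 1112)) + D = (1166579 + 560649)*(-737488 - 2620) - 1958509 = 1727228*(-740108) - 1958509 = -1278335260624 - 1958509 = -1278337219133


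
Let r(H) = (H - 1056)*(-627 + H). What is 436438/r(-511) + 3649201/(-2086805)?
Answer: -2798331042928/1860643334515 ≈ -1.5040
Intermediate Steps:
r(H) = (-1056 + H)*(-627 + H)
436438/r(-511) + 3649201/(-2086805) = 436438/(662112 + (-511)² - 1683*(-511)) + 3649201/(-2086805) = 436438/(662112 + 261121 + 860013) + 3649201*(-1/2086805) = 436438/1783246 - 3649201/2086805 = 436438*(1/1783246) - 3649201/2086805 = 218219/891623 - 3649201/2086805 = -2798331042928/1860643334515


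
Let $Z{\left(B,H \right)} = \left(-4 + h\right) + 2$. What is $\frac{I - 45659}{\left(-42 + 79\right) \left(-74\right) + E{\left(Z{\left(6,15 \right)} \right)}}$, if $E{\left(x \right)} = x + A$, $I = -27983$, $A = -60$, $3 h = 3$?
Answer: $\frac{73642}{2799} \approx 26.31$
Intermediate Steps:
$h = 1$ ($h = \frac{1}{3} \cdot 3 = 1$)
$Z{\left(B,H \right)} = -1$ ($Z{\left(B,H \right)} = \left(-4 + 1\right) + 2 = -3 + 2 = -1$)
$E{\left(x \right)} = -60 + x$ ($E{\left(x \right)} = x - 60 = -60 + x$)
$\frac{I - 45659}{\left(-42 + 79\right) \left(-74\right) + E{\left(Z{\left(6,15 \right)} \right)}} = \frac{-27983 - 45659}{\left(-42 + 79\right) \left(-74\right) - 61} = - \frac{73642}{37 \left(-74\right) - 61} = - \frac{73642}{-2738 - 61} = - \frac{73642}{-2799} = \left(-73642\right) \left(- \frac{1}{2799}\right) = \frac{73642}{2799}$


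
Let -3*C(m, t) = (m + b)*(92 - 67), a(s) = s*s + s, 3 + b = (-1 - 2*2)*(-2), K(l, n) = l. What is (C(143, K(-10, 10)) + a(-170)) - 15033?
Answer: 12447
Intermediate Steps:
b = 7 (b = -3 + (-1 - 2*2)*(-2) = -3 + (-1 - 4)*(-2) = -3 - 5*(-2) = -3 + 10 = 7)
a(s) = s + s² (a(s) = s² + s = s + s²)
C(m, t) = -175/3 - 25*m/3 (C(m, t) = -(m + 7)*(92 - 67)/3 = -(7 + m)*25/3 = -(175 + 25*m)/3 = -175/3 - 25*m/3)
(C(143, K(-10, 10)) + a(-170)) - 15033 = ((-175/3 - 25/3*143) - 170*(1 - 170)) - 15033 = ((-175/3 - 3575/3) - 170*(-169)) - 15033 = (-1250 + 28730) - 15033 = 27480 - 15033 = 12447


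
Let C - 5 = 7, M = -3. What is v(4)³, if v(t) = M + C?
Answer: 729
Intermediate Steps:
C = 12 (C = 5 + 7 = 12)
v(t) = 9 (v(t) = -3 + 12 = 9)
v(4)³ = 9³ = 729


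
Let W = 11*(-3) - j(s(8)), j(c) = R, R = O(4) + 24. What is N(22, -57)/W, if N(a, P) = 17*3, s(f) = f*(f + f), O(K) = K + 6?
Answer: -51/67 ≈ -0.76119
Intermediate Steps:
O(K) = 6 + K
s(f) = 2*f**2 (s(f) = f*(2*f) = 2*f**2)
R = 34 (R = (6 + 4) + 24 = 10 + 24 = 34)
j(c) = 34
N(a, P) = 51
W = -67 (W = 11*(-3) - 1*34 = -33 - 34 = -67)
N(22, -57)/W = 51/(-67) = 51*(-1/67) = -51/67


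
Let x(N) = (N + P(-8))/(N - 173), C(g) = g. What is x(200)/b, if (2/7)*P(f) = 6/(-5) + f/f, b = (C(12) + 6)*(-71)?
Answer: -1993/345060 ≈ -0.0057758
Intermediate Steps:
b = -1278 (b = (12 + 6)*(-71) = 18*(-71) = -1278)
P(f) = -7/10 (P(f) = 7*(6/(-5) + f/f)/2 = 7*(6*(-1/5) + 1)/2 = 7*(-6/5 + 1)/2 = (7/2)*(-1/5) = -7/10)
x(N) = (-7/10 + N)/(-173 + N) (x(N) = (N - 7/10)/(N - 173) = (-7/10 + N)/(-173 + N))
x(200)/b = ((-7/10 + 200)/(-173 + 200))/(-1278) = ((1993/10)/27)*(-1/1278) = ((1/27)*(1993/10))*(-1/1278) = (1993/270)*(-1/1278) = -1993/345060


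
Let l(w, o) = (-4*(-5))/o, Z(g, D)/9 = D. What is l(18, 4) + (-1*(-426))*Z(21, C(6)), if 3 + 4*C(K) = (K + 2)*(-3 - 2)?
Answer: -82421/2 ≈ -41211.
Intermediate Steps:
C(K) = -13/4 - 5*K/4 (C(K) = -¾ + ((K + 2)*(-3 - 2))/4 = -¾ + ((2 + K)*(-5))/4 = -¾ + (-10 - 5*K)/4 = -¾ + (-5/2 - 5*K/4) = -13/4 - 5*K/4)
Z(g, D) = 9*D
l(w, o) = 20/o
l(18, 4) + (-1*(-426))*Z(21, C(6)) = 20/4 + (-1*(-426))*(9*(-13/4 - 5/4*6)) = 20*(¼) + 426*(9*(-13/4 - 15/2)) = 5 + 426*(9*(-43/4)) = 5 + 426*(-387/4) = 5 - 82431/2 = -82421/2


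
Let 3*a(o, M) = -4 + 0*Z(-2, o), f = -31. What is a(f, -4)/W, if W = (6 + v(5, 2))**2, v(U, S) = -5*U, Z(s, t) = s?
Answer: -4/1083 ≈ -0.0036934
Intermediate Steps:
a(o, M) = -4/3 (a(o, M) = (-4 + 0*(-2))/3 = (-4 + 0)/3 = (1/3)*(-4) = -4/3)
W = 361 (W = (6 - 5*5)**2 = (6 - 25)**2 = (-19)**2 = 361)
a(f, -4)/W = -4/3/361 = -4/3*1/361 = -4/1083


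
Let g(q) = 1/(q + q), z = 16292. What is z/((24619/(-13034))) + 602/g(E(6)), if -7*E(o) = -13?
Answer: -22471692/3517 ≈ -6389.4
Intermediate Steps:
E(o) = 13/7 (E(o) = -⅐*(-13) = 13/7)
g(q) = 1/(2*q)
z/((24619/(-13034))) + 602/g(E(6)) = 16292/((24619/(-13034))) + 602/((1/(2*(13/7)))) = 16292/((24619*(-1/13034))) + 602/(((½)*(7/13))) = 16292/(-3517/1862) + 602/(7/26) = 16292*(-1862/3517) + 602*(26/7) = -30335704/3517 + 2236 = -22471692/3517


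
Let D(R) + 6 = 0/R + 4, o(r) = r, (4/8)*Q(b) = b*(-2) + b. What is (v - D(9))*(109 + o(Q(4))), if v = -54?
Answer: -5252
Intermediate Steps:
Q(b) = -2*b (Q(b) = 2*(b*(-2) + b) = 2*(-2*b + b) = 2*(-b) = -2*b)
D(R) = -2 (D(R) = -6 + (0/R + 4) = -6 + (0 + 4) = -6 + 4 = -2)
(v - D(9))*(109 + o(Q(4))) = (-54 - 1*(-2))*(109 - 2*4) = (-54 + 2)*(109 - 8) = -52*101 = -5252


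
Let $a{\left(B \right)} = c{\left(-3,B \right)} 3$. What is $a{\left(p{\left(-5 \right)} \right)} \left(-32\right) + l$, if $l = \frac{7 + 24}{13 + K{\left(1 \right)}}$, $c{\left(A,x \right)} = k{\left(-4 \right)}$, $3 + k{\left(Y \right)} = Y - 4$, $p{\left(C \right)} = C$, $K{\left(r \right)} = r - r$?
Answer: $\frac{13759}{13} \approx 1058.4$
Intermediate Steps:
$K{\left(r \right)} = 0$
$k{\left(Y \right)} = -7 + Y$ ($k{\left(Y \right)} = -3 + \left(Y - 4\right) = -3 + \left(-4 + Y\right) = -7 + Y$)
$c{\left(A,x \right)} = -11$ ($c{\left(A,x \right)} = -7 - 4 = -11$)
$a{\left(B \right)} = -33$ ($a{\left(B \right)} = \left(-11\right) 3 = -33$)
$l = \frac{31}{13}$ ($l = \frac{7 + 24}{13 + 0} = \frac{31}{13} \approx 2.3846$)
$a{\left(p{\left(-5 \right)} \right)} \left(-32\right) + l = \left(-33\right) \left(-32\right) + \frac{31}{13} = 1056 + \frac{31}{13} = \frac{13759}{13}$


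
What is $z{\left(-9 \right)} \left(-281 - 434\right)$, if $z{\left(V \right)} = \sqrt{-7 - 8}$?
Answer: $- 715 i \sqrt{15} \approx - 2769.2 i$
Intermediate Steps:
$z{\left(V \right)} = i \sqrt{15}$ ($z{\left(V \right)} = \sqrt{-15} = i \sqrt{15}$)
$z{\left(-9 \right)} \left(-281 - 434\right) = i \sqrt{15} \left(-281 - 434\right) = i \sqrt{15} \left(-715\right) = - 715 i \sqrt{15}$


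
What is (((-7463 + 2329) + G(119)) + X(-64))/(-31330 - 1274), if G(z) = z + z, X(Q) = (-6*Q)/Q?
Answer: 43/286 ≈ 0.15035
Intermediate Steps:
X(Q) = -6
G(z) = 2*z
(((-7463 + 2329) + G(119)) + X(-64))/(-31330 - 1274) = (((-7463 + 2329) + 2*119) - 6)/(-31330 - 1274) = ((-5134 + 238) - 6)/(-32604) = (-4896 - 6)*(-1/32604) = -4902*(-1/32604) = 43/286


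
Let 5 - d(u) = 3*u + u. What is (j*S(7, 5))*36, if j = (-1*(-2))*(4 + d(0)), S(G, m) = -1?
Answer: -648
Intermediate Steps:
d(u) = 5 - 4*u (d(u) = 5 - (3*u + u) = 5 - 4*u)
j = 18 (j = (-1*(-2))*(4 + (5 - 4*0)) = 2*(4 + (5 + 0)) = 2*(4 + 5) = 2*9 = 18)
(j*S(7, 5))*36 = (18*(-1))*36 = -18*36 = -648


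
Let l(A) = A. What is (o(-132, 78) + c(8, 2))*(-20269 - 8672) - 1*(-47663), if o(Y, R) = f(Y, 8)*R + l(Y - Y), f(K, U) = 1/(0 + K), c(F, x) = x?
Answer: 13765/2 ≈ 6882.5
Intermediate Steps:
f(K, U) = 1/K
o(Y, R) = R/Y (o(Y, R) = R/Y + (Y - Y) = R/Y + 0 = R/Y)
(o(-132, 78) + c(8, 2))*(-20269 - 8672) - 1*(-47663) = (78/(-132) + 2)*(-20269 - 8672) - 1*(-47663) = (78*(-1/132) + 2)*(-28941) + 47663 = (-13/22 + 2)*(-28941) + 47663 = (31/22)*(-28941) + 47663 = -81561/2 + 47663 = 13765/2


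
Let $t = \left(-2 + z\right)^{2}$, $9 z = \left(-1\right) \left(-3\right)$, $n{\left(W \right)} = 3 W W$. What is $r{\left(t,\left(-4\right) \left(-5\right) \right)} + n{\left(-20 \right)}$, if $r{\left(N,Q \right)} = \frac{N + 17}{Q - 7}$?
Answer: $\frac{140578}{117} \approx 1201.5$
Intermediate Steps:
$n{\left(W \right)} = 3 W^{2}$
$z = \frac{1}{3}$ ($z = \frac{\left(-1\right) \left(-3\right)}{9} = \frac{1}{9} \cdot 3 = \frac{1}{3} \approx 0.33333$)
$t = \frac{25}{9}$ ($t = \left(-2 + \frac{1}{3}\right)^{2} = \left(- \frac{5}{3}\right)^{2} = \frac{25}{9} \approx 2.7778$)
$r{\left(N,Q \right)} = \frac{17 + N}{-7 + Q}$
$r{\left(t,\left(-4\right) \left(-5\right) \right)} + n{\left(-20 \right)} = \frac{17 + \frac{25}{9}}{-7 - -20} + 3 \left(-20\right)^{2} = \frac{1}{-7 + 20} \cdot \frac{178}{9} + 3 \cdot 400 = \frac{1}{13} \cdot \frac{178}{9} + 1200 = \frac{178}{117} + 1200 = \frac{140578}{117}$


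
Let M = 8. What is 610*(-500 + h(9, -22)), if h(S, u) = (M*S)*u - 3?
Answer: -1273070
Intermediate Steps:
h(S, u) = -3 + 8*S*u (h(S, u) = (8*S)*u - 3 = 8*S*u - 3 = -3 + 8*S*u)
610*(-500 + h(9, -22)) = 610*(-500 + (-3 + 8*9*(-22))) = 610*(-500 + (-3 - 1584)) = 610*(-500 - 1587) = 610*(-2087) = -1273070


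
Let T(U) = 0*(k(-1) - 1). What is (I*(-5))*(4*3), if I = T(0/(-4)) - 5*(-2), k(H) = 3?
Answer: -600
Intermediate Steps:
T(U) = 0 (T(U) = 0*(3 - 1) = 0*2 = 0)
I = 10 (I = 0 - 5*(-2) = 0 + 10 = 10)
(I*(-5))*(4*3) = (10*(-5))*(4*3) = -50*12 = -600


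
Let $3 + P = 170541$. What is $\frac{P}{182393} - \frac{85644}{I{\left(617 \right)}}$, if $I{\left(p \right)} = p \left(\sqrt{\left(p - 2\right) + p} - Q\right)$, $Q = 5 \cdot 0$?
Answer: $\frac{170538}{182393} - \frac{21411 \sqrt{77}}{47509} \approx -3.0196$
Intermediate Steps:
$P = 170538$ ($P = -3 + 170541 = 170538$)
$Q = 0$
$I{\left(p \right)} = p \sqrt{-2 + 2 p}$ ($I{\left(p \right)} = p \left(\sqrt{\left(p - 2\right) + p} - 0\right) = p \left(\sqrt{\left(-2 + p\right) + p} + 0\right) = p \left(\sqrt{-2 + 2 p} + 0\right) = p \sqrt{-2 + 2 p}$)
$\frac{P}{182393} - \frac{85644}{I{\left(617 \right)}} = \frac{170538}{182393} - \frac{85644}{617 \sqrt{-2 + 2 \cdot 617}} = 170538 \cdot \frac{1}{182393} - \frac{85644}{617 \sqrt{-2 + 1234}} = \frac{170538}{182393} - \frac{85644}{617 \sqrt{1232}} = \frac{170538}{182393} - \frac{85644}{617 \cdot 4 \sqrt{77}} = \frac{170538}{182393} - \frac{85644}{2468 \sqrt{77}} = \frac{170538}{182393} - 85644 \frac{\sqrt{77}}{190036} = \frac{170538}{182393} - \frac{21411 \sqrt{77}}{47509}$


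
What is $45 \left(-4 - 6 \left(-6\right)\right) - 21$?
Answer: $1419$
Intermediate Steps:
$45 \left(-4 - 6 \left(-6\right)\right) - 21 = 45 \left(-4 - -36\right) - 21 = 45 \left(-4 + 36\right) - 21 = 45 \cdot 32 - 21 = 1440 - 21 = 1419$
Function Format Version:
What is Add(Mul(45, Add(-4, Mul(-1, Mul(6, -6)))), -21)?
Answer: 1419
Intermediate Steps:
Add(Mul(45, Add(-4, Mul(-1, Mul(6, -6)))), -21) = Add(Mul(45, Add(-4, Mul(-1, -36))), -21) = Add(Mul(45, Add(-4, 36)), -21) = Add(Mul(45, 32), -21) = Add(1440, -21) = 1419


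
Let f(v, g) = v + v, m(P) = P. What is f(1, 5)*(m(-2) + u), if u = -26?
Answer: -56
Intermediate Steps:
f(v, g) = 2*v
f(1, 5)*(m(-2) + u) = (2*1)*(-2 - 26) = 2*(-28) = -56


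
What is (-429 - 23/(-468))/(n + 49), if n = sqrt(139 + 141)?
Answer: -1405243/141804 + 200749*sqrt(70)/496314 ≈ -6.5256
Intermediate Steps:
n = 2*sqrt(70) (n = sqrt(280) = 2*sqrt(70) ≈ 16.733)
(-429 - 23/(-468))/(n + 49) = (-429 - 23/(-468))/(2*sqrt(70) + 49) = (-429 - 23*(-1/468))/(49 + 2*sqrt(70)) = (-429 + 23/468)/(49 + 2*sqrt(70)) = -200749/(468*(49 + 2*sqrt(70)))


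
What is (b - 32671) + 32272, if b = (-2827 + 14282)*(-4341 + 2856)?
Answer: -17011074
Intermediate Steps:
b = -17010675 (b = 11455*(-1485) = -17010675)
(b - 32671) + 32272 = (-17010675 - 32671) + 32272 = -17043346 + 32272 = -17011074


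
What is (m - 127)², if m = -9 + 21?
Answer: 13225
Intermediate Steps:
m = 12
(m - 127)² = (12 - 127)² = (-115)² = 13225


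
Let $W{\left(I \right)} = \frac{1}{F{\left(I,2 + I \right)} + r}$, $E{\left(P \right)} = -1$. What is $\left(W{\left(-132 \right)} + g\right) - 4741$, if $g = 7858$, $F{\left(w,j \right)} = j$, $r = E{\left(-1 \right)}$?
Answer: $\frac{408326}{131} \approx 3117.0$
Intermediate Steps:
$r = -1$
$W{\left(I \right)} = \frac{1}{1 + I}$ ($W{\left(I \right)} = \frac{1}{\left(2 + I\right) - 1} = \frac{1}{1 + I}$)
$\left(W{\left(-132 \right)} + g\right) - 4741 = \left(\frac{1}{1 - 132} + 7858\right) - 4741 = \left(\frac{1}{-131} + 7858\right) - 4741 = \left(- \frac{1}{131} + 7858\right) - 4741 = \frac{1029397}{131} - 4741 = \frac{408326}{131}$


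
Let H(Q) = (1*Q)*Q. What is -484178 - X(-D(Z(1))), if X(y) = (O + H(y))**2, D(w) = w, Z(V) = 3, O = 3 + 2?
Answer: -484374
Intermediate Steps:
O = 5
H(Q) = Q**2 (H(Q) = Q*Q = Q**2)
X(y) = (5 + y**2)**2
-484178 - X(-D(Z(1))) = -484178 - (5 + (-1*3)**2)**2 = -484178 - (5 + (-3)**2)**2 = -484178 - (5 + 9)**2 = -484178 - 1*14**2 = -484178 - 1*196 = -484178 - 196 = -484374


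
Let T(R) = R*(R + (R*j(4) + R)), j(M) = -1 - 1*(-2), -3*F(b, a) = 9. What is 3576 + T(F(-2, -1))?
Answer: 3603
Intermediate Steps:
F(b, a) = -3 (F(b, a) = -⅓*9 = -3)
j(M) = 1 (j(M) = -1 + 2 = 1)
T(R) = 3*R² (T(R) = R*(R + (R*1 + R)) = R*(R + (R + R)) = R*(R + 2*R) = R*(3*R) = 3*R²)
3576 + T(F(-2, -1)) = 3576 + 3*(-3)² = 3576 + 3*9 = 3576 + 27 = 3603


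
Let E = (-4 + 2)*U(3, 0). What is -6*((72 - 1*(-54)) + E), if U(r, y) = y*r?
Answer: -756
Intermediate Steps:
U(r, y) = r*y
E = 0 (E = (-4 + 2)*(3*0) = -2*0 = 0)
-6*((72 - 1*(-54)) + E) = -6*((72 - 1*(-54)) + 0) = -6*((72 + 54) + 0) = -6*(126 + 0) = -6*126 = -756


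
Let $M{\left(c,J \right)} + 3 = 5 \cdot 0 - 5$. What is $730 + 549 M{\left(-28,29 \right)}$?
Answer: $-3662$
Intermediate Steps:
$M{\left(c,J \right)} = -8$ ($M{\left(c,J \right)} = -3 + \left(5 \cdot 0 - 5\right) = -3 + \left(0 - 5\right) = -3 - 5 = -8$)
$730 + 549 M{\left(-28,29 \right)} = 730 + 549 \left(-8\right) = 730 - 4392 = -3662$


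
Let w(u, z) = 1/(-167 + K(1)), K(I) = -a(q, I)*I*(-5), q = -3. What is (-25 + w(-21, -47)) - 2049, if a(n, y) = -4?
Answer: -387839/187 ≈ -2074.0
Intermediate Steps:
K(I) = -20*I (K(I) = -(-4*I)*(-5) = -20*I)
w(u, z) = -1/187 (w(u, z) = 1/(-167 - 20*1) = 1/(-167 - 20) = 1/(-187) = -1/187)
(-25 + w(-21, -47)) - 2049 = (-25 - 1/187) - 2049 = -4676/187 - 2049 = -387839/187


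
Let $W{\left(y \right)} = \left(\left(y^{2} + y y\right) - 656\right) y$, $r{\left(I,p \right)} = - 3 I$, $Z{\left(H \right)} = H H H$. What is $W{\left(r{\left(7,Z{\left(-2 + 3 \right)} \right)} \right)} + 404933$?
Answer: $400187$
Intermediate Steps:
$Z{\left(H \right)} = H^{3}$ ($Z{\left(H \right)} = H^{2} H = H^{3}$)
$W{\left(y \right)} = y \left(-656 + 2 y^{2}\right)$ ($W{\left(y \right)} = \left(\left(y^{2} + y^{2}\right) - 656\right) y = \left(2 y^{2} - 656\right) y = \left(-656 + 2 y^{2}\right) y = y \left(-656 + 2 y^{2}\right)$)
$W{\left(r{\left(7,Z{\left(-2 + 3 \right)} \right)} \right)} + 404933 = 2 \left(\left(-3\right) 7\right) \left(-328 + \left(\left(-3\right) 7\right)^{2}\right) + 404933 = 2 \left(-21\right) \left(-328 + \left(-21\right)^{2}\right) + 404933 = 2 \left(-21\right) \left(-328 + 441\right) + 404933 = 2 \left(-21\right) 113 + 404933 = -4746 + 404933 = 400187$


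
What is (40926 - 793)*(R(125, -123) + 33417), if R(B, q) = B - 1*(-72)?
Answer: 1349030662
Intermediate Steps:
R(B, q) = 72 + B (R(B, q) = B + 72 = 72 + B)
(40926 - 793)*(R(125, -123) + 33417) = (40926 - 793)*((72 + 125) + 33417) = 40133*(197 + 33417) = 40133*33614 = 1349030662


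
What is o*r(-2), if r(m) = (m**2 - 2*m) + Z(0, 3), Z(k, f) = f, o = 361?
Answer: 3971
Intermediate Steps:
r(m) = 3 + m**2 - 2*m (r(m) = (m**2 - 2*m) + 3 = 3 + m**2 - 2*m)
o*r(-2) = 361*(3 + (-2)**2 - 2*(-2)) = 361*(3 + 4 + 4) = 361*11 = 3971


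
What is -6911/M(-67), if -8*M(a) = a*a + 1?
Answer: 27644/2245 ≈ 12.314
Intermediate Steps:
M(a) = -1/8 - a**2/8 (M(a) = -(a*a + 1)/8 = -(a**2 + 1)/8 = -(1 + a**2)/8 = -1/8 - a**2/8)
-6911/M(-67) = -6911/(-1/8 - 1/8*(-67)**2) = -6911/(-1/8 - 1/8*4489) = -6911/(-1/8 - 4489/8) = -6911/(-2245/4) = -6911*(-4/2245) = 27644/2245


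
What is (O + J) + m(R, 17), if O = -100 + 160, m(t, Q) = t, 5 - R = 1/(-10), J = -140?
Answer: -749/10 ≈ -74.900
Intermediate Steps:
R = 51/10 (R = 5 - 1/(-10) = 5 - 1*(-⅒) = 5 + ⅒ = 51/10 ≈ 5.1000)
O = 60
(O + J) + m(R, 17) = (60 - 140) + 51/10 = -80 + 51/10 = -749/10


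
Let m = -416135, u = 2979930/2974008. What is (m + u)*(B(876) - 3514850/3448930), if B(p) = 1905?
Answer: -33861879040298415500/42738105881 ≈ -7.9231e+8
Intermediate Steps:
u = 496655/495668 (u = 2979930*(1/2974008) = 496655/495668 ≈ 1.0020)
(m + u)*(B(876) - 3514850/3448930) = (-416135 + 496655/495668)*(1905 - 3514850/3448930) = -206264306525*(1905 - 3514850*1/3448930)/495668 = -206264306525*(1905 - 351485/344893)/495668 = -206264306525/495668*656669680/344893 = -33861879040298415500/42738105881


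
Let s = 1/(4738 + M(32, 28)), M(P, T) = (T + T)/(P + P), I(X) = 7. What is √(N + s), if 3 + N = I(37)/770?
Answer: I*√52010187716190/4170210 ≈ 1.7294*I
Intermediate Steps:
M(P, T) = T/P (M(P, T) = (2*T)/((2*P)) = (2*T)*(1/(2*P)) = T/P)
s = 8/37911 (s = 1/(4738 + 28/32) = 1/(4738 + 28*(1/32)) = 1/(4738 + 7/8) = 1/(37911/8) = 8/37911 ≈ 0.00021102)
N = -329/110 (N = -3 + 7/770 = -3 + 7*(1/770) = -3 + 1/110 = -329/110 ≈ -2.9909)
√(N + s) = √(-329/110 + 8/37911) = √(-12471839/4170210) = I*√52010187716190/4170210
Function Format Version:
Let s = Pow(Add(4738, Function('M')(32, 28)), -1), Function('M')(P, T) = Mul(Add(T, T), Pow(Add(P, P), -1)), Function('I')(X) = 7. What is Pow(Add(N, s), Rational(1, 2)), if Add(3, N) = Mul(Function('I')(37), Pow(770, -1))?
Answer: Mul(Rational(1, 4170210), I, Pow(52010187716190, Rational(1, 2))) ≈ Mul(1.7294, I)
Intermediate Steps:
Function('M')(P, T) = Mul(T, Pow(P, -1)) (Function('M')(P, T) = Mul(Mul(2, T), Pow(Mul(2, P), -1)) = Mul(Mul(2, T), Mul(Rational(1, 2), Pow(P, -1))) = Mul(T, Pow(P, -1)))
s = Rational(8, 37911) (s = Pow(Add(4738, Mul(28, Pow(32, -1))), -1) = Pow(Add(4738, Mul(28, Rational(1, 32))), -1) = Pow(Add(4738, Rational(7, 8)), -1) = Pow(Rational(37911, 8), -1) = Rational(8, 37911) ≈ 0.00021102)
N = Rational(-329, 110) (N = Add(-3, Mul(7, Pow(770, -1))) = Add(-3, Mul(7, Rational(1, 770))) = Add(-3, Rational(1, 110)) = Rational(-329, 110) ≈ -2.9909)
Pow(Add(N, s), Rational(1, 2)) = Pow(Add(Rational(-329, 110), Rational(8, 37911)), Rational(1, 2)) = Pow(Rational(-12471839, 4170210), Rational(1, 2)) = Mul(Rational(1, 4170210), I, Pow(52010187716190, Rational(1, 2)))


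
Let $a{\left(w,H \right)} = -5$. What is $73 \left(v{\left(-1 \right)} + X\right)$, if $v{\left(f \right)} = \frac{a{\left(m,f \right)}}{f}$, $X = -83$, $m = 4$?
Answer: $-5694$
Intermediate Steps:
$v{\left(f \right)} = - \frac{5}{f}$
$73 \left(v{\left(-1 \right)} + X\right) = 73 \left(- \frac{5}{-1} - 83\right) = 73 \left(\left(-5\right) \left(-1\right) - 83\right) = 73 \left(5 - 83\right) = 73 \left(-78\right) = -5694$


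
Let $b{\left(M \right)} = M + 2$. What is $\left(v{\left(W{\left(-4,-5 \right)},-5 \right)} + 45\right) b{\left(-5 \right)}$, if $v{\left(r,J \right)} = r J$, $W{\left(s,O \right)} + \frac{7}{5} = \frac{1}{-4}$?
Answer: $- \frac{639}{4} \approx -159.75$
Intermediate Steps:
$W{\left(s,O \right)} = - \frac{33}{20}$ ($W{\left(s,O \right)} = - \frac{7}{5} + \frac{1}{-4} = - \frac{7}{5} - \frac{1}{4} = - \frac{33}{20}$)
$v{\left(r,J \right)} = J r$
$b{\left(M \right)} = 2 + M$
$\left(v{\left(W{\left(-4,-5 \right)},-5 \right)} + 45\right) b{\left(-5 \right)} = \left(\left(-5\right) \left(- \frac{33}{20}\right) + 45\right) \left(2 - 5\right) = \left(\frac{33}{4} + 45\right) \left(-3\right) = \frac{213}{4} \left(-3\right) = - \frac{639}{4}$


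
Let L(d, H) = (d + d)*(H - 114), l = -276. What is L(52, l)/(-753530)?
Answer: 4056/75353 ≈ 0.053827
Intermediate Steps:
L(d, H) = 2*d*(-114 + H) (L(d, H) = (2*d)*(-114 + H) = 2*d*(-114 + H))
L(52, l)/(-753530) = (2*52*(-114 - 276))/(-753530) = (2*52*(-390))*(-1/753530) = -40560*(-1/753530) = 4056/75353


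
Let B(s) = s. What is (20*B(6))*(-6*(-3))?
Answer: 2160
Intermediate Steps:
(20*B(6))*(-6*(-3)) = (20*6)*(-6*(-3)) = 120*18 = 2160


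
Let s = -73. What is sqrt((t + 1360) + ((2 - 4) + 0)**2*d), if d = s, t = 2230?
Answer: sqrt(3298) ≈ 57.428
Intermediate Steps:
d = -73
sqrt((t + 1360) + ((2 - 4) + 0)**2*d) = sqrt((2230 + 1360) + ((2 - 4) + 0)**2*(-73)) = sqrt(3590 + (-2 + 0)**2*(-73)) = sqrt(3590 + (-2)**2*(-73)) = sqrt(3590 + 4*(-73)) = sqrt(3590 - 292) = sqrt(3298)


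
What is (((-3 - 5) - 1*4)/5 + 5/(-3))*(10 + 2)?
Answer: -244/5 ≈ -48.800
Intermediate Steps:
(((-3 - 5) - 1*4)/5 + 5/(-3))*(10 + 2) = ((-8 - 4)*(1/5) + 5*(-1/3))*12 = (-12*1/5 - 5/3)*12 = (-12/5 - 5/3)*12 = -61/15*12 = -244/5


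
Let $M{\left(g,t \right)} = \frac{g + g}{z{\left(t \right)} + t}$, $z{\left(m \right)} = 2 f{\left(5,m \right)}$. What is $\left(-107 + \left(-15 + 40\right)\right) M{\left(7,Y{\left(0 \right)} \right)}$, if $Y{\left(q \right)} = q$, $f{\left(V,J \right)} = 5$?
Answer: $- \frac{574}{5} \approx -114.8$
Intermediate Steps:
$z{\left(m \right)} = 10$ ($z{\left(m \right)} = 2 \cdot 5 = 10$)
$M{\left(g,t \right)} = \frac{2 g}{10 + t}$ ($M{\left(g,t \right)} = \frac{g + g}{10 + t} = \frac{2 g}{10 + t}$)
$\left(-107 + \left(-15 + 40\right)\right) M{\left(7,Y{\left(0 \right)} \right)} = \left(-107 + \left(-15 + 40\right)\right) 2 \cdot 7 \frac{1}{10 + 0} = \left(-107 + 25\right) 2 \cdot 7 \cdot \frac{1}{10} = - 82 \cdot 2 \cdot 7 \cdot \frac{1}{10} = \left(-82\right) \frac{7}{5} = - \frac{574}{5}$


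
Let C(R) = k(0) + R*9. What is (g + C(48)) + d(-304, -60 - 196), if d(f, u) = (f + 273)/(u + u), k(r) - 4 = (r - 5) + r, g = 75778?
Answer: 39019039/512 ≈ 76209.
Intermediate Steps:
k(r) = -1 + 2*r (k(r) = 4 + ((r - 5) + r) = 4 + ((-5 + r) + r) = 4 + (-5 + 2*r) = -1 + 2*r)
d(f, u) = (273 + f)/(2*u) (d(f, u) = (273 + f)/((2*u)) = (273 + f)*(1/(2*u)) = (273 + f)/(2*u))
C(R) = -1 + 9*R (C(R) = (-1 + 2*0) + R*9 = (-1 + 0) + 9*R = -1 + 9*R)
(g + C(48)) + d(-304, -60 - 196) = (75778 + (-1 + 9*48)) + (273 - 304)/(2*(-60 - 196)) = (75778 + (-1 + 432)) + (½)*(-31)/(-256) = (75778 + 431) + (½)*(-1/256)*(-31) = 76209 + 31/512 = 39019039/512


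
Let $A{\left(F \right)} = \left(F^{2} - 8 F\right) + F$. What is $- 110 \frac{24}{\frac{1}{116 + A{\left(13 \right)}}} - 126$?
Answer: $-512286$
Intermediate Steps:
$A{\left(F \right)} = F^{2} - 7 F$
$- 110 \frac{24}{\frac{1}{116 + A{\left(13 \right)}}} - 126 = - 110 \frac{24}{\frac{1}{116 + 13 \left(-7 + 13\right)}} - 126 = - 110 \frac{24}{\frac{1}{116 + 13 \cdot 6}} - 126 = - 110 \frac{24}{\frac{1}{116 + 78}} - 126 = - 110 \frac{24}{\frac{1}{194}} - 126 = - 110 \cdot 24 \frac{1}{\frac{1}{194}} - 126 = - 110 \cdot 24 \cdot 194 - 126 = \left(-110\right) 4656 - 126 = -512160 - 126 = -512286$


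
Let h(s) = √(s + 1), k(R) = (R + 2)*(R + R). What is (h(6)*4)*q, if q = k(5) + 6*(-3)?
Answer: 208*√7 ≈ 550.32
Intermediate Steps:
k(R) = 2*R*(2 + R) (k(R) = (2 + R)*(2*R) = 2*R*(2 + R))
h(s) = √(1 + s)
q = 52 (q = 2*5*(2 + 5) + 6*(-3) = 2*5*7 - 18 = 70 - 18 = 52)
(h(6)*4)*q = (√(1 + 6)*4)*52 = (√7*4)*52 = (4*√7)*52 = 208*√7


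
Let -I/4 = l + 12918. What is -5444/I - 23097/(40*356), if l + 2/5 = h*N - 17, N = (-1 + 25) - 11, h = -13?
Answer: -686702813/453244960 ≈ -1.5151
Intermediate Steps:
N = 13 (N = 24 - 11 = 13)
l = -932/5 (l = -⅖ + (-13*13 - 17) = -⅖ + (-169 - 17) = -⅖ - 186 = -932/5 ≈ -186.40)
I = -254632/5 (I = -4*(-932/5 + 12918) = -4*63658/5 = -254632/5 ≈ -50926.)
-5444/I - 23097/(40*356) = -5444/(-254632/5) - 23097/(40*356) = -5444*(-5/254632) - 23097/14240 = 6805/63658 - 23097*1/14240 = 6805/63658 - 23097/14240 = -686702813/453244960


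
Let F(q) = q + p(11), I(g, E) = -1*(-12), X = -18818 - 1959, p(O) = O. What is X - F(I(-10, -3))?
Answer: -20800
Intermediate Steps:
X = -20777
I(g, E) = 12
F(q) = 11 + q (F(q) = q + 11 = 11 + q)
X - F(I(-10, -3)) = -20777 - (11 + 12) = -20777 - 1*23 = -20777 - 23 = -20800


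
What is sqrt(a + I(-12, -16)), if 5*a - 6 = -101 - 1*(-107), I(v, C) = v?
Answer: 4*I*sqrt(15)/5 ≈ 3.0984*I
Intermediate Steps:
a = 12/5 (a = 6/5 + (-101 - 1*(-107))/5 = 6/5 + (-101 + 107)/5 = 6/5 + (1/5)*6 = 6/5 + 6/5 = 12/5 ≈ 2.4000)
sqrt(a + I(-12, -16)) = sqrt(12/5 - 12) = sqrt(-48/5) = 4*I*sqrt(15)/5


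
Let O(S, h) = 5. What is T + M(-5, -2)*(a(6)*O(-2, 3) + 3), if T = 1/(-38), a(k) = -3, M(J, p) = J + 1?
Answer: 1823/38 ≈ 47.974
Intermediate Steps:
M(J, p) = 1 + J
T = -1/38 ≈ -0.026316
T + M(-5, -2)*(a(6)*O(-2, 3) + 3) = -1/38 + (1 - 5)*(-3*5 + 3) = -1/38 - 4*(-15 + 3) = -1/38 - 4*(-12) = -1/38 + 48 = 1823/38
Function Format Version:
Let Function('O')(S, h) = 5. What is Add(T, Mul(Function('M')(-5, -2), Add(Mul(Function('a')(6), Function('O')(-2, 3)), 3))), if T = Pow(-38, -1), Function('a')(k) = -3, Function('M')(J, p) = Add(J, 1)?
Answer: Rational(1823, 38) ≈ 47.974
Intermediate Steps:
Function('M')(J, p) = Add(1, J)
T = Rational(-1, 38) ≈ -0.026316
Add(T, Mul(Function('M')(-5, -2), Add(Mul(Function('a')(6), Function('O')(-2, 3)), 3))) = Add(Rational(-1, 38), Mul(Add(1, -5), Add(Mul(-3, 5), 3))) = Add(Rational(-1, 38), Mul(-4, Add(-15, 3))) = Add(Rational(-1, 38), Mul(-4, -12)) = Add(Rational(-1, 38), 48) = Rational(1823, 38)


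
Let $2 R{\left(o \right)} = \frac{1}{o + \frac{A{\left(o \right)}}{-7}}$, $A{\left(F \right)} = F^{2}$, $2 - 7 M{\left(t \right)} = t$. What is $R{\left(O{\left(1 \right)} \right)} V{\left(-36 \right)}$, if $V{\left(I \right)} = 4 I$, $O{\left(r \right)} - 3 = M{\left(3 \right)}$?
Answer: $- \frac{6174}{145} \approx -42.579$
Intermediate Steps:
$M{\left(t \right)} = \frac{2}{7} - \frac{t}{7}$
$O{\left(r \right)} = \frac{20}{7}$ ($O{\left(r \right)} = 3 + \left(\frac{2}{7} - \frac{3}{7}\right) = 3 - \frac{1}{7} = \frac{20}{7}$)
$R{\left(o \right)} = \frac{1}{2 \left(o - \frac{o^{2}}{7}\right)}$ ($R{\left(o \right)} = \frac{1}{2 \left(o + \frac{o^{2}}{-7}\right)} = \frac{1}{2 \left(o + o^{2} \left(- \frac{1}{7}\right)\right)} = \frac{1}{2 \left(o - \frac{o^{2}}{7}\right)}$)
$R{\left(O{\left(1 \right)} \right)} V{\left(-36 \right)} = - \frac{7}{2 \cdot \frac{20}{7} \left(-7 + \frac{20}{7}\right)} 4 \left(-36\right) = \left(- \frac{7}{2}\right) \frac{7}{20} \frac{1}{- \frac{29}{7}} \left(-144\right) = \left(- \frac{7}{2}\right) \frac{7}{20} \left(- \frac{7}{29}\right) \left(-144\right) = \frac{343}{1160} \left(-144\right) = - \frac{6174}{145}$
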